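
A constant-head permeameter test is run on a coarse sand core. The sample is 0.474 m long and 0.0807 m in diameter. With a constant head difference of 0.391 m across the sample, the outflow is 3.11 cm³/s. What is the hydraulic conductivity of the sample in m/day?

Cross-sectional area A = π·(d/2)² = π × (0.0807/2)² = 0.005115 m².
Convert discharge: 3.11 cm³/s = 3.110e-06 m³/s.
Darcy's law rearranged: K = Q·L / (A·Δh) = 3.110e-06 × 0.474 / (0.005115 × 0.391) = 0.0007371 m/s = 63.69 m/day.

63.7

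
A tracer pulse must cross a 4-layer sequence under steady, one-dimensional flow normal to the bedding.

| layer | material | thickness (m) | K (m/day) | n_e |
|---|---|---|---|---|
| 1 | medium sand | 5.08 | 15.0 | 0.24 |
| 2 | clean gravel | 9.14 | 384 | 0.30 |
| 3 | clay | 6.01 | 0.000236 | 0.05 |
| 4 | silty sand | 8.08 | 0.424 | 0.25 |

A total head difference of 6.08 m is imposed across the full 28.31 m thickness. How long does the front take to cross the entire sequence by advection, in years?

With flow normal to the layers, continuity requires the same specific discharge q through every layer.
Σ(b_i/K_i) = 5.08/15.0 + 9.14/384 + 6.01/0.000236 + 8.08/0.424 = 25486 d.
q = Δh / Σ(b_i/K_i) = 6.08 / 25486 = 0.0002386 m/day.
In each layer the seepage velocity is v_i = q/n_i, so the layer transit time is t_i = b_i·n_i / q:
  layer 1 (medium sand): t_1 = 5.08 × 0.24 / 0.0002386 = 5111 d
  layer 2 (clean gravel): t_2 = 9.14 × 0.30 / 0.0002386 = 11494 d
  layer 3 (clay): t_3 = 6.01 × 0.05 / 0.0002386 = 1260 d
  layer 4 (silty sand): t_4 = 8.08 × 0.25 / 0.0002386 = 8467 d
Total t = Σ t_i = 26331 days = 72.09 years.

72.1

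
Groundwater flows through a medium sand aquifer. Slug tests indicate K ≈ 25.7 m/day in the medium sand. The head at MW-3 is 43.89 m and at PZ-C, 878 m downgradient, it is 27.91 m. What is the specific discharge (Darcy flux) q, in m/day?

0.468

Hydraulic gradient i = (43.89 − 27.91) / 878 = 15.98 / 878 = 0.01820.
Specific discharge q = K · i = 25.70 × 0.01820 = 0.4678 m/day.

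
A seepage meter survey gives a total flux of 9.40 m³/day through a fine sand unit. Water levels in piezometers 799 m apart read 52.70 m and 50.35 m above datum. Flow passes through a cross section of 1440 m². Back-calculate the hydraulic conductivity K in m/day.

2.22

Hydraulic gradient i = (52.70 − 50.35) / 799 = 2.35 / 799 = 0.002941.
From Q = K·A·i, K = Q / (A·i) = 9.40 / (1440 × 0.002941) = 2.219 m/day.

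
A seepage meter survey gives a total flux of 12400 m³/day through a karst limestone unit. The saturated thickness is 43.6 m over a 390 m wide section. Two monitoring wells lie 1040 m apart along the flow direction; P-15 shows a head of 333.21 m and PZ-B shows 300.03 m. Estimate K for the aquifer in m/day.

22.9

Cross-sectional area A = 390 × 43.6 = 17004 m².
Hydraulic gradient i = (333.21 − 300.03) / 1040 = 33.18 / 1040 = 0.03190.
From Q = K·A·i, K = Q / (A·i) = 12400 / (17004 × 0.03190) = 22.86 m/day.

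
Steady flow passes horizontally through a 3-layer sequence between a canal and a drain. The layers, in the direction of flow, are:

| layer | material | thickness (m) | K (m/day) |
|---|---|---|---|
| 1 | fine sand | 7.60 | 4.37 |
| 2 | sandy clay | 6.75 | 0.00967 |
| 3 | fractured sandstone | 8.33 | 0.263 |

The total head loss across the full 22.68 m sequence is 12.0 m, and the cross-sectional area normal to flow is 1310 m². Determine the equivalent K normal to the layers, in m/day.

0.0310

Flow is perpendicular to layering, so the layers act in series and the equivalent K is the thickness-weighted harmonic mean.
Total thickness L = 7.60 + 6.75 + 8.33 = 22.68 m.
Σ(b_i/K_i) = 7.60/4.37 + 6.75/0.00967 + 8.33/0.263 = 731.4 d.
K_eq = L / Σ(b_i/K_i) = 22.68 / 731.4 = 0.03101 m/day.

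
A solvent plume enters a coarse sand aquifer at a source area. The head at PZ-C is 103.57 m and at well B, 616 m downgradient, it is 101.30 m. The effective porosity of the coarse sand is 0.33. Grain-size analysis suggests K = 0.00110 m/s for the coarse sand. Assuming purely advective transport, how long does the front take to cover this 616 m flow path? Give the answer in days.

Convert K: 0.00110 m/s × 86400 = 95.04 m/day.
Hydraulic gradient i = (103.57 − 101.30) / 616 = 2.27 / 616 = 0.003685.
Darcy flux q = K · i = 95.04 × 0.003685 = 0.3502 m/day.
Seepage velocity v = q / n_e = 0.3502 / 0.33 = 1.061 m/day.
Travel time t = L / v = 616 / 1.061 = 580.4 days.

580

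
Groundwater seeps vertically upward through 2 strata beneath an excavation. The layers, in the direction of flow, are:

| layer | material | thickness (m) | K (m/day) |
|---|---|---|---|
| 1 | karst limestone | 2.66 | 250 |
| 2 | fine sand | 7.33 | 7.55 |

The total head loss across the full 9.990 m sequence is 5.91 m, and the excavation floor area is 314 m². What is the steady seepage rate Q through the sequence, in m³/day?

Flow is perpendicular to layering, so the layers act in series and the equivalent K is the thickness-weighted harmonic mean.
Total thickness L = 2.66 + 7.33 = 9.990 m.
Σ(b_i/K_i) = 2.66/250 + 7.33/7.55 = 0.9815 d.
K_eq = L / Σ(b_i/K_i) = 9.990 / 0.9815 = 10.18 m/day.
Q = K_eq · A · (Δh/L) = 10.18 × 314 × (5.91/9.990) = 1891 m³/day.

1890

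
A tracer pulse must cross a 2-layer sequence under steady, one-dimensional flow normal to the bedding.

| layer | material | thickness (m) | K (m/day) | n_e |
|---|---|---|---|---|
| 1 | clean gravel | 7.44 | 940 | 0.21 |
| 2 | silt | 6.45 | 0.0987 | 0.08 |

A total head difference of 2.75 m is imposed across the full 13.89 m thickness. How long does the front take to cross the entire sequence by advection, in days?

With flow normal to the layers, continuity requires the same specific discharge q through every layer.
Σ(b_i/K_i) = 7.44/940 + 6.45/0.0987 = 65.36 d.
q = Δh / Σ(b_i/K_i) = 2.75 / 65.36 = 0.04208 m/day.
In each layer the seepage velocity is v_i = q/n_i, so the layer transit time is t_i = b_i·n_i / q:
  layer 1 (clean gravel): t_1 = 7.44 × 0.21 / 0.04208 = 37.13 d
  layer 2 (silt): t_2 = 6.45 × 0.08 / 0.04208 = 12.26 d
Total t = Σ t_i = 49.40 days.

49.4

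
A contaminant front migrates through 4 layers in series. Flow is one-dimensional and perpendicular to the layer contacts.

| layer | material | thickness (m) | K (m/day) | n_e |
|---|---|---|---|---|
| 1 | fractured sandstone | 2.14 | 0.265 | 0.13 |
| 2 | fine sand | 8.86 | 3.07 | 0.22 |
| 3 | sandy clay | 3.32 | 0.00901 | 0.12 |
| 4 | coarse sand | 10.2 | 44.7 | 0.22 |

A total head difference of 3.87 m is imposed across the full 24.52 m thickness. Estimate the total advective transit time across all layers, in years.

With flow normal to the layers, continuity requires the same specific discharge q through every layer.
Σ(b_i/K_i) = 2.14/0.265 + 8.86/3.07 + 3.32/0.00901 + 10.2/44.7 = 379.7 d.
q = Δh / Σ(b_i/K_i) = 3.87 / 379.7 = 0.01019 m/day.
In each layer the seepage velocity is v_i = q/n_i, so the layer transit time is t_i = b_i·n_i / q:
  layer 1 (fractured sandstone): t_1 = 2.14 × 0.13 / 0.01019 = 27.29 d
  layer 2 (fine sand): t_2 = 8.86 × 0.22 / 0.01019 = 191.2 d
  layer 3 (sandy clay): t_3 = 3.32 × 0.12 / 0.01019 = 39.09 d
  layer 4 (coarse sand): t_4 = 10.2 × 0.22 / 0.01019 = 220.1 d
Total t = Σ t_i = 477.8 days = 1.308 years.

1.31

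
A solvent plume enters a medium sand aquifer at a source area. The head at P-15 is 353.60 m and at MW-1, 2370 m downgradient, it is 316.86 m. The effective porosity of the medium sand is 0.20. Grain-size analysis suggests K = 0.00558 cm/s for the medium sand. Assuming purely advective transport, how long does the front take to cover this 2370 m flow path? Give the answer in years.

17.4

Convert K: 0.00558 cm/s × 864 = 4.821 m/day.
Hydraulic gradient i = (353.60 − 316.86) / 2370 = 36.74 / 2370 = 0.01550.
Darcy flux q = K · i = 4.821 × 0.01550 = 0.07474 m/day.
Seepage velocity v = q / n_e = 0.07474 / 0.20 = 0.3737 m/day.
Travel time t = L / v = 2370 / 0.3737 = 6342 days = 17.36 years.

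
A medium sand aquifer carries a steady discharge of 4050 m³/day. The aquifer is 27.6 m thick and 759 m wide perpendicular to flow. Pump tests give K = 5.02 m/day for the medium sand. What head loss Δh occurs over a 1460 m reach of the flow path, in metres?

56.2

Cross-sectional area A = 759 × 27.6 = 20948 m².
From Q = K·A·i, i = Q / (K·A) = 4050 / (5.020 × 20948) = 0.03851.
Head loss Δh = i · L = 0.03851 × 1460 = 56.23 m.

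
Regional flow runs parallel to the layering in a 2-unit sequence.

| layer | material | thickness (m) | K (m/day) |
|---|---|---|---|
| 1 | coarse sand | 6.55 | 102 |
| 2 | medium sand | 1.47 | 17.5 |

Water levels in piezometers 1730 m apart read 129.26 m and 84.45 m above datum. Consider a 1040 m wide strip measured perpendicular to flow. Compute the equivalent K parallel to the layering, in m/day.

86.5

Flow is parallel to layering, so each bed carries its own Darcy discharge and the transmissivities add.
Σ(K_i·b_i) = 102×6.55 + 17.5×1.47 = 693.8 m²/day.
Total thickness b = 8.020 m, so K_eq = Σ(K_i·b_i)/b = 86.51 m/day.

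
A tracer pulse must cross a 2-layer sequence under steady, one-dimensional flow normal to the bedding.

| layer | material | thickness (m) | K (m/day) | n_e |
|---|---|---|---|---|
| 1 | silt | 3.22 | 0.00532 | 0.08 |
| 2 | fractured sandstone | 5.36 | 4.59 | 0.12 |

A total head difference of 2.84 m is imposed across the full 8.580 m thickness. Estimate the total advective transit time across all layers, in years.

0.527

With flow normal to the layers, continuity requires the same specific discharge q through every layer.
Σ(b_i/K_i) = 3.22/0.00532 + 5.36/4.59 = 606.4 d.
q = Δh / Σ(b_i/K_i) = 2.84 / 606.4 = 0.004683 m/day.
In each layer the seepage velocity is v_i = q/n_i, so the layer transit time is t_i = b_i·n_i / q:
  layer 1 (silt): t_1 = 3.22 × 0.08 / 0.004683 = 55.01 d
  layer 2 (fractured sandstone): t_2 = 5.36 × 0.12 / 0.004683 = 137.3 d
Total t = Σ t_i = 192.3 days = 0.5266 years.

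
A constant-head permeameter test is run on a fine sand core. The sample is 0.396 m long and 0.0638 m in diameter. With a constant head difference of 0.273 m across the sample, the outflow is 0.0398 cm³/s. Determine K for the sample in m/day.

1.56

Cross-sectional area A = π·(d/2)² = π × (0.0638/2)² = 0.003197 m².
Convert discharge: 0.0398 cm³/s = 3.980e-08 m³/s.
Darcy's law rearranged: K = Q·L / (A·Δh) = 3.980e-08 × 0.396 / (0.003197 × 0.273) = 1.806e-05 m/s = 1.560 m/day.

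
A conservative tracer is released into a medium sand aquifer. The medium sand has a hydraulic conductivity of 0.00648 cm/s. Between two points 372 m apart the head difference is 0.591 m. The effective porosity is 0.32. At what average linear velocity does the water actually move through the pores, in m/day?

Convert K: 0.00648 cm/s × 864 = 5.599 m/day.
Hydraulic gradient i = Δh / L = 0.591 / 372 = 0.001589.
Darcy flux q = K · i = 5.599 × 0.001589 = 0.008895 m/day.
Seepage velocity v = q / n_e = 0.008895 / 0.32 = 0.02780 m/day.

0.0278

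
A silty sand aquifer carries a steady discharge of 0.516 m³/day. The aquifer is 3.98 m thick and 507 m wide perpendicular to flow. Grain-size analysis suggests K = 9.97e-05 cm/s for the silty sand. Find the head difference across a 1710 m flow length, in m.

Convert K: 9.97e-05 cm/s × 864 = 0.08614 m/day.
Cross-sectional area A = 507 × 3.98 = 2018 m².
From Q = K·A·i, i = Q / (K·A) = 0.516 / (0.08614 × 2018) = 0.002969.
Head loss Δh = i · L = 0.002969 × 1710 = 5.076 m.

5.08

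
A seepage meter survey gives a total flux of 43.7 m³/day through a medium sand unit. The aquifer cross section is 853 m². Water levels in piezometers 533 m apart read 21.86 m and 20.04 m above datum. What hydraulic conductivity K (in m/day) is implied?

15.0

Hydraulic gradient i = (21.86 − 20.04) / 533 = 1.82 / 533 = 0.003415.
From Q = K·A·i, K = Q / (A·i) = 43.7 / (853.0 × 0.003415) = 15.00 m/day.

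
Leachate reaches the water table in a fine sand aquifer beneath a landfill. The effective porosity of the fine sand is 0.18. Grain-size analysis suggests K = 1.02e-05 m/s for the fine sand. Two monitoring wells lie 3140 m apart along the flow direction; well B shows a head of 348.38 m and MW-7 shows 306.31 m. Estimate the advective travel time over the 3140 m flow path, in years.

Convert K: 1.02e-05 m/s × 86400 = 0.8813 m/day.
Hydraulic gradient i = (348.38 − 306.31) / 3140 = 42.07 / 3140 = 0.01340.
Darcy flux q = K · i = 0.8813 × 0.01340 = 0.01181 m/day.
Seepage velocity v = q / n_e = 0.01181 / 0.18 = 0.06560 m/day.
Travel time t = L / v = 3140 / 0.06560 = 47868 days = 131.1 years.

131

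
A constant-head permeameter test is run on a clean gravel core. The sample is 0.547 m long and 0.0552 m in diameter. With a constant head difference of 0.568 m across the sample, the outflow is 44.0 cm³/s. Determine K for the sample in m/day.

Cross-sectional area A = π·(d/2)² = π × (0.0552/2)² = 0.002393 m².
Convert discharge: 44.0 cm³/s = 4.400e-05 m³/s.
Darcy's law rearranged: K = Q·L / (A·Δh) = 4.400e-05 × 0.547 / (0.002393 × 0.568) = 0.01771 m/s = 1530 m/day.

1530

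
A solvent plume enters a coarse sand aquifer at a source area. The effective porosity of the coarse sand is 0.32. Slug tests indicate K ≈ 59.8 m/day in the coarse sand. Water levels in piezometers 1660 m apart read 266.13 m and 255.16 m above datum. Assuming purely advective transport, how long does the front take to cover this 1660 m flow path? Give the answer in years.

Hydraulic gradient i = (266.13 − 255.16) / 1660 = 10.97 / 1660 = 0.006608.
Darcy flux q = K · i = 59.80 × 0.006608 = 0.3952 m/day.
Seepage velocity v = q / n_e = 0.3952 / 0.32 = 1.235 m/day.
Travel time t = L / v = 1660 / 1.235 = 1344 days = 3.680 years.

3.68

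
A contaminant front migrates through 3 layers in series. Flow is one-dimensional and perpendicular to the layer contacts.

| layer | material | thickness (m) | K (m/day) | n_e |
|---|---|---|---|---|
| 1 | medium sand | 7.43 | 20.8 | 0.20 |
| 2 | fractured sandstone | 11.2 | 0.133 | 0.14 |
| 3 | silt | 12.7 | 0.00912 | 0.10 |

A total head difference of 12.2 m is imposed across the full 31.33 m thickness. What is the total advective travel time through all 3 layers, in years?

1.43

With flow normal to the layers, continuity requires the same specific discharge q through every layer.
Σ(b_i/K_i) = 7.43/20.8 + 11.2/0.133 + 12.7/0.00912 = 1477 d.
q = Δh / Σ(b_i/K_i) = 12.2 / 1477 = 0.008259 m/day.
In each layer the seepage velocity is v_i = q/n_i, so the layer transit time is t_i = b_i·n_i / q:
  layer 1 (medium sand): t_1 = 7.43 × 0.20 / 0.008259 = 179.9 d
  layer 2 (fractured sandstone): t_2 = 11.2 × 0.14 / 0.008259 = 189.8 d
  layer 3 (silt): t_3 = 12.7 × 0.10 / 0.008259 = 153.8 d
Total t = Σ t_i = 523.5 days = 1.433 years.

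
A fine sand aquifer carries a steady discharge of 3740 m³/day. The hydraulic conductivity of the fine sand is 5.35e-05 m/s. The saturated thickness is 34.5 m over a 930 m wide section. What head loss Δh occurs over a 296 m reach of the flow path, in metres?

7.46

Convert K: 5.35e-05 m/s × 86400 = 4.622 m/day.
Cross-sectional area A = 930 × 34.5 = 32085 m².
From Q = K·A·i, i = Q / (K·A) = 3740 / (4.622 × 32085) = 0.02522.
Head loss Δh = i · L = 0.02522 × 296 = 7.464 m.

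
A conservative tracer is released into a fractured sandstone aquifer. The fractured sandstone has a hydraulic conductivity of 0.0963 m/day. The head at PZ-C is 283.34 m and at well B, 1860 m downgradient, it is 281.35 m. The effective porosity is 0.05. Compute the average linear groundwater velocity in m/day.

0.00206

Hydraulic gradient i = (283.34 − 281.35) / 1860 = 1.99 / 1860 = 0.001070.
Darcy flux q = K · i = 0.09630 × 0.001070 = 0.0001030 m/day.
Seepage velocity v = q / n_e = 0.0001030 / 0.05 = 0.002061 m/day.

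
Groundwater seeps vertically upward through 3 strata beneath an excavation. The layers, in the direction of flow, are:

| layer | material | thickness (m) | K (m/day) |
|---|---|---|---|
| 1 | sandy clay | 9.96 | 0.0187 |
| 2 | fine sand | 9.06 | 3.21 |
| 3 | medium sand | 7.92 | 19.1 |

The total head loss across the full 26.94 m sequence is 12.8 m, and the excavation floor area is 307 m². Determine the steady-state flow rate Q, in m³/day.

7.33

Flow is perpendicular to layering, so the layers act in series and the equivalent K is the thickness-weighted harmonic mean.
Total thickness L = 9.96 + 9.06 + 7.92 = 26.94 m.
Σ(b_i/K_i) = 9.96/0.0187 + 9.06/3.21 + 7.92/19.1 = 535.9 d.
K_eq = L / Σ(b_i/K_i) = 26.94 / 535.9 = 0.05027 m/day.
Q = K_eq · A · (Δh/L) = 0.05027 × 307 × (12.8/26.94) = 7.333 m³/day.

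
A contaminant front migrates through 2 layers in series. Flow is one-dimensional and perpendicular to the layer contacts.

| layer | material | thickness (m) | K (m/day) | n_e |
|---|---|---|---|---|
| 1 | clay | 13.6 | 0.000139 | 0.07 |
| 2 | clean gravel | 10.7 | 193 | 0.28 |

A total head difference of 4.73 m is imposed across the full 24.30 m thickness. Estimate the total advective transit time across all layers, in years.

224

With flow normal to the layers, continuity requires the same specific discharge q through every layer.
Σ(b_i/K_i) = 13.6/0.000139 + 10.7/193 = 97842 d.
q = Δh / Σ(b_i/K_i) = 4.73 / 97842 = 4.834e-05 m/day.
In each layer the seepage velocity is v_i = q/n_i, so the layer transit time is t_i = b_i·n_i / q:
  layer 1 (clay): t_1 = 13.6 × 0.07 / 4.834e-05 = 19692 d
  layer 2 (clean gravel): t_2 = 10.7 × 0.28 / 4.834e-05 = 61973 d
Total t = Σ t_i = 81666 days = 223.6 years.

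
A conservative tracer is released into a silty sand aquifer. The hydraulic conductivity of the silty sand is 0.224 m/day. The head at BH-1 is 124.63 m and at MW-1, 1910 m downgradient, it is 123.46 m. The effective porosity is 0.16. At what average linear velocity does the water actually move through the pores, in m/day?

Hydraulic gradient i = (124.63 − 123.46) / 1910 = 1.17 / 1910 = 0.0006126.
Darcy flux q = K · i = 0.2240 × 0.0006126 = 0.0001372 m/day.
Seepage velocity v = q / n_e = 0.0001372 / 0.16 = 0.0008576 m/day.

0.000858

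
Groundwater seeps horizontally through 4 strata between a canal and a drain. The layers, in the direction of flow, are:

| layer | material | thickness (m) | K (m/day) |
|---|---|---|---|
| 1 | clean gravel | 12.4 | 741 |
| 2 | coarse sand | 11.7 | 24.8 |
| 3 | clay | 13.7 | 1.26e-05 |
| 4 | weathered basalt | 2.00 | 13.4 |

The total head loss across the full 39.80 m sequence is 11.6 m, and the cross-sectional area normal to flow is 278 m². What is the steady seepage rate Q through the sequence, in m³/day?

0.00297

Flow is perpendicular to layering, so the layers act in series and the equivalent K is the thickness-weighted harmonic mean.
Total thickness L = 12.4 + 11.7 + 13.7 + 2.00 = 39.80 m.
Σ(b_i/K_i) = 12.4/741 + 11.7/24.8 + 13.7/1.26e-05 + 2.00/13.4 = 1.087e+06 d.
K_eq = L / Σ(b_i/K_i) = 39.80 / 1.087e+06 = 3.660e-05 m/day.
Q = K_eq · A · (Δh/L) = 3.660e-05 × 278 × (11.6/39.80) = 0.002966 m³/day.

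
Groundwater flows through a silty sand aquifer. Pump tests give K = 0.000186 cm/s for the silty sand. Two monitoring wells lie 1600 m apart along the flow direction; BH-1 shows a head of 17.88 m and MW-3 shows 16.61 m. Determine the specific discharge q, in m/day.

0.000128

Convert K: 0.000186 cm/s × 864 = 0.1607 m/day.
Hydraulic gradient i = (17.88 − 16.61) / 1600 = 1.27 / 1600 = 0.0007937.
Specific discharge q = K · i = 0.1607 × 0.0007937 = 0.0001276 m/day.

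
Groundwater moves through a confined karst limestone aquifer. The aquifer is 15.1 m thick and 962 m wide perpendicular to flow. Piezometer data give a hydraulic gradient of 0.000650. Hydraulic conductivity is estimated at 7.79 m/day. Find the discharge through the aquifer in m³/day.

73.6

Cross-sectional area A = 962 × 15.1 = 14526 m².
Hydraulic gradient i = 0.000650.
Darcy's law: Q = K · A · i = 7.790 × 14526 × 0.0006500 = 73.55 m³/day.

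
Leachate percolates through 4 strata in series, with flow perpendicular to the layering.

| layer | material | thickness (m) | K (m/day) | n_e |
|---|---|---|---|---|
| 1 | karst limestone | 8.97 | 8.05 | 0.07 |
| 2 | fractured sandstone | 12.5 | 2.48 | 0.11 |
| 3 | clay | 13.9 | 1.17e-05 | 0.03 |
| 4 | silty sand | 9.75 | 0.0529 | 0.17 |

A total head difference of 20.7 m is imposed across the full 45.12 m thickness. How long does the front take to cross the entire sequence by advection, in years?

With flow normal to the layers, continuity requires the same specific discharge q through every layer.
Σ(b_i/K_i) = 8.97/8.05 + 12.5/2.48 + 13.9/1.17e-05 + 9.75/0.0529 = 1.188e+06 d.
q = Δh / Σ(b_i/K_i) = 20.7 / 1.188e+06 = 1.742e-05 m/day.
In each layer the seepage velocity is v_i = q/n_i, so the layer transit time is t_i = b_i·n_i / q:
  layer 1 (karst limestone): t_1 = 8.97 × 0.07 / 1.742e-05 = 36043 d
  layer 2 (fractured sandstone): t_2 = 12.5 × 0.11 / 1.742e-05 = 78928 d
  layer 3 (clay): t_3 = 13.9 × 0.03 / 1.742e-05 = 23937 d
  layer 4 (silty sand): t_4 = 9.75 × 0.17 / 1.742e-05 = 95144 d
Total t = Σ t_i = 2.341e+05 days = 640.8 years.

641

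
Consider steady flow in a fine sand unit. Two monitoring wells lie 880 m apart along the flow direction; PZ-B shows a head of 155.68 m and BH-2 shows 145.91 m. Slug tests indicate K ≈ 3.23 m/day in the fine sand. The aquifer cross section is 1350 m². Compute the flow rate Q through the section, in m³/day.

Hydraulic gradient i = (155.68 − 145.91) / 880 = 9.77 / 880 = 0.01110.
Darcy's law: Q = K · A · i = 3.230 × 1350 × 0.01110 = 48.41 m³/day.

48.4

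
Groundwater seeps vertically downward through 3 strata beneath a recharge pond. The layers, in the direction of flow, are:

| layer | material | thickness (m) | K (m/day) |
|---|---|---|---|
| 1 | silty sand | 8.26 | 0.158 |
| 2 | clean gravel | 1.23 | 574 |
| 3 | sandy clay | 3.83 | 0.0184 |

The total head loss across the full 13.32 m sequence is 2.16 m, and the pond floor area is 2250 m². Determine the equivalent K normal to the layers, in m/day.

Flow is perpendicular to layering, so the layers act in series and the equivalent K is the thickness-weighted harmonic mean.
Total thickness L = 8.26 + 1.23 + 3.83 = 13.32 m.
Σ(b_i/K_i) = 8.26/0.158 + 1.23/574 + 3.83/0.0184 = 260.4 d.
K_eq = L / Σ(b_i/K_i) = 13.32 / 260.4 = 0.05115 m/day.

0.0511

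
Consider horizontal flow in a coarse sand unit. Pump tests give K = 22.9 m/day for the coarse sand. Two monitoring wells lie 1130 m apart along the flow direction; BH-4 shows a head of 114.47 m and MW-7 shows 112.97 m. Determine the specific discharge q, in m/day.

Hydraulic gradient i = (114.47 − 112.97) / 1130 = 1.5 / 1130 = 0.001327.
Specific discharge q = K · i = 22.90 × 0.001327 = 0.03040 m/day.

0.0304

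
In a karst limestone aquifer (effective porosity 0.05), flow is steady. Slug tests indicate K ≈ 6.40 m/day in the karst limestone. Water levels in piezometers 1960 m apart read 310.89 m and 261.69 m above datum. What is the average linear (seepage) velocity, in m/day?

Hydraulic gradient i = (310.89 − 261.69) / 1960 = 49.2 / 1960 = 0.02510.
Darcy flux q = K · i = 6.400 × 0.02510 = 0.1607 m/day.
Seepage velocity v = q / n_e = 0.1607 / 0.05 = 3.213 m/day.

3.21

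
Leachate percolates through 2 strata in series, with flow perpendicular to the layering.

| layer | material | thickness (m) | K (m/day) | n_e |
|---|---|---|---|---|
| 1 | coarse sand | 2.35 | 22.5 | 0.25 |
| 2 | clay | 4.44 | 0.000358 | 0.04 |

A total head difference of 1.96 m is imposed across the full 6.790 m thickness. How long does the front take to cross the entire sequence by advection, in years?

13.3

With flow normal to the layers, continuity requires the same specific discharge q through every layer.
Σ(b_i/K_i) = 2.35/22.5 + 4.44/0.000358 = 12402 d.
q = Δh / Σ(b_i/K_i) = 1.96 / 12402 = 0.0001580 m/day.
In each layer the seepage velocity is v_i = q/n_i, so the layer transit time is t_i = b_i·n_i / q:
  layer 1 (coarse sand): t_1 = 2.35 × 0.25 / 0.0001580 = 3718 d
  layer 2 (clay): t_2 = 4.44 × 0.04 / 0.0001580 = 1124 d
Total t = Σ t_i = 4841 days = 13.25 years.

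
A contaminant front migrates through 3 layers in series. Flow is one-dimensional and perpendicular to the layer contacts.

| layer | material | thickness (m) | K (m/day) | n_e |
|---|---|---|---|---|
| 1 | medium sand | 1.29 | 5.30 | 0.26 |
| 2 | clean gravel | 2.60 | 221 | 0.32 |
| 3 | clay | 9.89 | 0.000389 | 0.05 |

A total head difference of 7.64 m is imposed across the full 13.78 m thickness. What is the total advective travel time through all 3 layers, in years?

15.1

With flow normal to the layers, continuity requires the same specific discharge q through every layer.
Σ(b_i/K_i) = 1.29/5.30 + 2.60/221 + 9.89/0.000389 = 25424 d.
q = Δh / Σ(b_i/K_i) = 7.64 / 25424 = 0.0003005 m/day.
In each layer the seepage velocity is v_i = q/n_i, so the layer transit time is t_i = b_i·n_i / q:
  layer 1 (medium sand): t_1 = 1.29 × 0.26 / 0.0003005 = 1116 d
  layer 2 (clean gravel): t_2 = 2.60 × 0.32 / 0.0003005 = 2769 d
  layer 3 (clay): t_3 = 9.89 × 0.05 / 0.0003005 = 1646 d
Total t = Σ t_i = 5530 days = 15.14 years.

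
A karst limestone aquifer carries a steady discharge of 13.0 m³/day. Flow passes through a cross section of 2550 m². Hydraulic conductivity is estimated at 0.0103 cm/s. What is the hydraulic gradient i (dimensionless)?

Convert K: 0.0103 cm/s × 864 = 8.899 m/day.
From Q = K·A·i, i = Q / (K·A) = 13.0 / (8.899 × 2550) = 0.0005729.

0.000573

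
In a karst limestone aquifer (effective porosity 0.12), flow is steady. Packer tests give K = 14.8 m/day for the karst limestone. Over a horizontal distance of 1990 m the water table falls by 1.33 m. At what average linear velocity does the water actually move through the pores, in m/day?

0.0824

Hydraulic gradient i = Δh / L = 1.33 / 1990 = 0.0006683.
Darcy flux q = K · i = 14.80 × 0.0006683 = 0.009891 m/day.
Seepage velocity v = q / n_e = 0.009891 / 0.12 = 0.08243 m/day.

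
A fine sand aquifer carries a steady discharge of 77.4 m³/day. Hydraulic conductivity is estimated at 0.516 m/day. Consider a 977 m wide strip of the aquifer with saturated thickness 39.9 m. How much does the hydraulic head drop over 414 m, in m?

Cross-sectional area A = 977 × 39.9 = 38982 m².
From Q = K·A·i, i = Q / (K·A) = 77.4 / (0.5160 × 38982) = 0.003848.
Head loss Δh = i · L = 0.003848 × 414 = 1.593 m.

1.59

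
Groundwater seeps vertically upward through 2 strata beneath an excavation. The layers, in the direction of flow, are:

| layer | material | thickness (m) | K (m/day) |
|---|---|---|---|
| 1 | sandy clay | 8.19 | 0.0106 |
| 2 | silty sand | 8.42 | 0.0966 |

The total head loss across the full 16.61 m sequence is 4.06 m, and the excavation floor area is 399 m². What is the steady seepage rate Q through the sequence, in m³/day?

Flow is perpendicular to layering, so the layers act in series and the equivalent K is the thickness-weighted harmonic mean.
Total thickness L = 8.19 + 8.42 = 16.61 m.
Σ(b_i/K_i) = 8.19/0.0106 + 8.42/0.0966 = 859.8 d.
K_eq = L / Σ(b_i/K_i) = 16.61 / 859.8 = 0.01932 m/day.
Q = K_eq · A · (Δh/L) = 0.01932 × 399 × (4.06/16.61) = 1.884 m³/day.

1.88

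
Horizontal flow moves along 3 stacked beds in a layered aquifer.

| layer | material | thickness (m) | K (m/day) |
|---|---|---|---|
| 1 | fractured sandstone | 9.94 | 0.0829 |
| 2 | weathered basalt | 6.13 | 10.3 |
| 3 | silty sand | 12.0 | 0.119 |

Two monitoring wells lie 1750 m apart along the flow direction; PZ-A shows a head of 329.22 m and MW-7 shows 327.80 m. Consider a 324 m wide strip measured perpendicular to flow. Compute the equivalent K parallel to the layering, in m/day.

2.33

Flow is parallel to layering, so each bed carries its own Darcy discharge and the transmissivities add.
Σ(K_i·b_i) = 0.0829×9.94 + 10.3×6.13 + 0.119×12.0 = 65.39 m²/day.
Total thickness b = 28.07 m, so K_eq = Σ(K_i·b_i)/b = 2.330 m/day.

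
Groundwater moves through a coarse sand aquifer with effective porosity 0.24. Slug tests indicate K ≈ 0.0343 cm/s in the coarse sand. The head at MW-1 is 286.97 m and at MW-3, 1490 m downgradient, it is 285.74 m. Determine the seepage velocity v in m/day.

0.102

Convert K: 0.0343 cm/s × 864 = 29.64 m/day.
Hydraulic gradient i = (286.97 − 285.74) / 1490 = 1.23 / 1490 = 0.0008255.
Darcy flux q = K · i = 29.64 × 0.0008255 = 0.02446 m/day.
Seepage velocity v = q / n_e = 0.02446 / 0.24 = 0.1019 m/day.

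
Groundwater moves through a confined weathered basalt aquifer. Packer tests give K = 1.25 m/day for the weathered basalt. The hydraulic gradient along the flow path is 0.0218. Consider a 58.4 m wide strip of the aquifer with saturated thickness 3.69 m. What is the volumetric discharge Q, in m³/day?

Cross-sectional area A = 58.4 × 3.69 = 215.5 m².
Hydraulic gradient i = 0.0218.
Darcy's law: Q = K · A · i = 1.250 × 215.5 × 0.02180 = 5.872 m³/day.

5.87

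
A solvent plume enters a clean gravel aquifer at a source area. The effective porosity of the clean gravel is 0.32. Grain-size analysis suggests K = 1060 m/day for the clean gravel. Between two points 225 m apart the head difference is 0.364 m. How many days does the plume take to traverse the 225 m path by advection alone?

42.0

Hydraulic gradient i = Δh / L = 0.364 / 225 = 0.001618.
Darcy flux q = K · i = 1060 × 0.001618 = 1.715 m/day.
Seepage velocity v = q / n_e = 1.715 / 0.32 = 5.359 m/day.
Travel time t = L / v = 225 / 5.359 = 41.99 days.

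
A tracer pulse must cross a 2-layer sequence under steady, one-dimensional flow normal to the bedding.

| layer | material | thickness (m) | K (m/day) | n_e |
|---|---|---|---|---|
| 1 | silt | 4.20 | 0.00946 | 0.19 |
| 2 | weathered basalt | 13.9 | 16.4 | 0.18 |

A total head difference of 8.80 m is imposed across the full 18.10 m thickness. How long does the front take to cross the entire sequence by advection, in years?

0.457

With flow normal to the layers, continuity requires the same specific discharge q through every layer.
Σ(b_i/K_i) = 4.20/0.00946 + 13.9/16.4 = 444.8 d.
q = Δh / Σ(b_i/K_i) = 8.80 / 444.8 = 0.01978 m/day.
In each layer the seepage velocity is v_i = q/n_i, so the layer transit time is t_i = b_i·n_i / q:
  layer 1 (silt): t_1 = 4.20 × 0.19 / 0.01978 = 40.34 d
  layer 2 (weathered basalt): t_2 = 13.9 × 0.18 / 0.01978 = 126.5 d
Total t = Σ t_i = 166.8 days = 0.4567 years.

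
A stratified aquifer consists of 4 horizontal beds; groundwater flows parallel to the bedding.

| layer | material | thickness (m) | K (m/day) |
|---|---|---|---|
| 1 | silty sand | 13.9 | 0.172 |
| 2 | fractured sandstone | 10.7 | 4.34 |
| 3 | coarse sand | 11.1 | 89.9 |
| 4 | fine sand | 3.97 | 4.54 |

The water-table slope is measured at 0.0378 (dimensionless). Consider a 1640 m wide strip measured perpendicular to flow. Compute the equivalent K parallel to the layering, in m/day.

26.8

Flow is parallel to layering, so each bed carries its own Darcy discharge and the transmissivities add.
Σ(K_i·b_i) = 0.172×13.9 + 4.34×10.7 + 89.9×11.1 + 4.54×3.97 = 1065 m²/day.
Total thickness b = 39.67 m, so K_eq = Σ(K_i·b_i)/b = 26.84 m/day.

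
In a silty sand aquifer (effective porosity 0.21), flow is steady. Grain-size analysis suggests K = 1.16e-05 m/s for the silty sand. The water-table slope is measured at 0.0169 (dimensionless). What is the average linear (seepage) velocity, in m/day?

0.0807

Convert K: 1.16e-05 m/s × 86400 = 1.002 m/day.
Hydraulic gradient i = 0.0169.
Darcy flux q = K · i = 1.002 × 0.01690 = 0.01694 m/day.
Seepage velocity v = q / n_e = 0.01694 / 0.21 = 0.08066 m/day.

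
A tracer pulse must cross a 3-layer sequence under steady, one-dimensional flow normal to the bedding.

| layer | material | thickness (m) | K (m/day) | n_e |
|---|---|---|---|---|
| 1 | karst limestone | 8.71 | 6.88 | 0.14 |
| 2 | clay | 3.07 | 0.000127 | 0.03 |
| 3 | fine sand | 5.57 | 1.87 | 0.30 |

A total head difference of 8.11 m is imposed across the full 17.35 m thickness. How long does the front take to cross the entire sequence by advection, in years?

24.3

With flow normal to the layers, continuity requires the same specific discharge q through every layer.
Σ(b_i/K_i) = 8.71/6.88 + 3.07/0.000127 + 5.57/1.87 = 24177 d.
q = Δh / Σ(b_i/K_i) = 8.11 / 24177 = 0.0003354 m/day.
In each layer the seepage velocity is v_i = q/n_i, so the layer transit time is t_i = b_i·n_i / q:
  layer 1 (karst limestone): t_1 = 8.71 × 0.14 / 0.0003354 = 3635 d
  layer 2 (clay): t_2 = 3.07 × 0.03 / 0.0003354 = 274.6 d
  layer 3 (fine sand): t_3 = 5.57 × 0.30 / 0.0003354 = 4982 d
Total t = Σ t_i = 8891 days = 24.34 years.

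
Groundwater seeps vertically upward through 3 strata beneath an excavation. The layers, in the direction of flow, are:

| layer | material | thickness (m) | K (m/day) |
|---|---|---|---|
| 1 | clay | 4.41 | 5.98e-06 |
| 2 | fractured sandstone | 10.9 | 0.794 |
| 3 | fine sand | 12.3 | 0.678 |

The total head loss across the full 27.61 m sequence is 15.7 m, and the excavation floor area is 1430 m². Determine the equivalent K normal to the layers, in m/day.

Flow is perpendicular to layering, so the layers act in series and the equivalent K is the thickness-weighted harmonic mean.
Total thickness L = 4.41 + 10.9 + 12.3 = 27.61 m.
Σ(b_i/K_i) = 4.41/5.98e-06 + 10.9/0.794 + 12.3/0.678 = 7.375e+05 d.
K_eq = L / Σ(b_i/K_i) = 27.61 / 7.375e+05 = 3.744e-05 m/day.

3.74e-05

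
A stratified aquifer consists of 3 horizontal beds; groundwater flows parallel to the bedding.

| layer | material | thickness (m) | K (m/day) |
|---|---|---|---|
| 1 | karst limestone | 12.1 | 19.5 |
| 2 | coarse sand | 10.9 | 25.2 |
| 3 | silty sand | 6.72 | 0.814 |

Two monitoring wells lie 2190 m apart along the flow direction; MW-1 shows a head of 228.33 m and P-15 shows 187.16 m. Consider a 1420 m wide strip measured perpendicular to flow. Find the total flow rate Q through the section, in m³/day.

13800

Flow is parallel to layering, so each bed carries its own Darcy discharge and the transmissivities add.
Σ(K_i·b_i) = 19.5×12.1 + 25.2×10.9 + 0.814×6.72 = 516.1 m²/day.
Hydraulic gradient i = (228.33 − 187.16) / 2190 = 41.17 / 2190 = 0.01880.
Q = Σ(K_i·b_i) · W · i = 516.1 × 1420 × 0.01880 = 13777 m³/day.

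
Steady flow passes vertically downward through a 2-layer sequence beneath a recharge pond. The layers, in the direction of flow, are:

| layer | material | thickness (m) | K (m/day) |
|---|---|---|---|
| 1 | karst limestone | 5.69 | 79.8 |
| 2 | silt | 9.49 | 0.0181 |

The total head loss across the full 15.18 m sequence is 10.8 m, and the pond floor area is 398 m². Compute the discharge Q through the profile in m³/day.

Flow is perpendicular to layering, so the layers act in series and the equivalent K is the thickness-weighted harmonic mean.
Total thickness L = 5.69 + 9.49 = 15.18 m.
Σ(b_i/K_i) = 5.69/79.8 + 9.49/0.0181 = 524.4 d.
K_eq = L / Σ(b_i/K_i) = 15.18 / 524.4 = 0.02895 m/day.
Q = K_eq · A · (Δh/L) = 0.02895 × 398 × (10.8/15.18) = 8.197 m³/day.

8.20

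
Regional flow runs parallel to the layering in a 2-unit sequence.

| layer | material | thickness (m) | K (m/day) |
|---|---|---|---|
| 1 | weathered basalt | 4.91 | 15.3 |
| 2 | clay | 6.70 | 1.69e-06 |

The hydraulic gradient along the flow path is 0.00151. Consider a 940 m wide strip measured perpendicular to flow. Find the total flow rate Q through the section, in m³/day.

Flow is parallel to layering, so each bed carries its own Darcy discharge and the transmissivities add.
Σ(K_i·b_i) = 15.3×4.91 + 1.69e-06×6.70 = 75.12 m²/day.
Hydraulic gradient i = 0.00151.
Q = Σ(K_i·b_i) · W · i = 75.12 × 940 × 0.001510 = 106.6 m³/day.

107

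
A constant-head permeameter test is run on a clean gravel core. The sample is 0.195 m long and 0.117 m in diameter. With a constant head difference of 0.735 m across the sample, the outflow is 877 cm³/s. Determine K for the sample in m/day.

Cross-sectional area A = π·(d/2)² = π × (0.117/2)² = 0.01075 m².
Convert discharge: 877 cm³/s = 0.0008770 m³/s.
Darcy's law rearranged: K = Q·L / (A·Δh) = 0.0008770 × 0.195 / (0.01075 × 0.735) = 0.02164 m/s = 1870 m/day.

1870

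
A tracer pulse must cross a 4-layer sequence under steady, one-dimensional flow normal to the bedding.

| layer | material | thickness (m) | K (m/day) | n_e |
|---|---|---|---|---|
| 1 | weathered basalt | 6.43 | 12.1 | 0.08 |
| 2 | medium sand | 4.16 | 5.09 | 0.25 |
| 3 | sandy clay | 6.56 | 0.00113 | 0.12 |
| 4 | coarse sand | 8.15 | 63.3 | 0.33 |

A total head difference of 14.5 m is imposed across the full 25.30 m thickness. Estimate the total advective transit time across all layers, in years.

5.52

With flow normal to the layers, continuity requires the same specific discharge q through every layer.
Σ(b_i/K_i) = 6.43/12.1 + 4.16/5.09 + 6.56/0.00113 + 8.15/63.3 = 5807 d.
q = Δh / Σ(b_i/K_i) = 14.5 / 5807 = 0.002497 m/day.
In each layer the seepage velocity is v_i = q/n_i, so the layer transit time is t_i = b_i·n_i / q:
  layer 1 (weathered basalt): t_1 = 6.43 × 0.08 / 0.002497 = 206.0 d
  layer 2 (medium sand): t_2 = 4.16 × 0.25 / 0.002497 = 416.5 d
  layer 3 (sandy clay): t_3 = 6.56 × 0.12 / 0.002497 = 315.2 d
  layer 4 (coarse sand): t_4 = 8.15 × 0.33 / 0.002497 = 1077 d
Total t = Σ t_i = 2015 days = 5.516 years.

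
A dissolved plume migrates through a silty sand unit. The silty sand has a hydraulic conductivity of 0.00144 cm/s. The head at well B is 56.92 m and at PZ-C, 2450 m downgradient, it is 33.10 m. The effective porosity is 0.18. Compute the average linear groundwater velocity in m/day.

0.0672

Convert K: 0.00144 cm/s × 864 = 1.244 m/day.
Hydraulic gradient i = (56.92 − 33.10) / 2450 = 23.82 / 2450 = 0.009722.
Darcy flux q = K · i = 1.244 × 0.009722 = 0.01210 m/day.
Seepage velocity v = q / n_e = 0.01210 / 0.18 = 0.06720 m/day.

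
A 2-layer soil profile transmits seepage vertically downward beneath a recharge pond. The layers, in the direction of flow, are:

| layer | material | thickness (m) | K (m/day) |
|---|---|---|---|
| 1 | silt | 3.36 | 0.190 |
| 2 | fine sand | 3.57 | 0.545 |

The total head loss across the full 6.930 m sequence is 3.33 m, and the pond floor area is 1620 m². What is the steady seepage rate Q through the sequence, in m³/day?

Flow is perpendicular to layering, so the layers act in series and the equivalent K is the thickness-weighted harmonic mean.
Total thickness L = 3.36 + 3.57 = 6.930 m.
Σ(b_i/K_i) = 3.36/0.190 + 3.57/0.545 = 24.23 d.
K_eq = L / Σ(b_i/K_i) = 6.930 / 24.23 = 0.2860 m/day.
Q = K_eq · A · (Δh/L) = 0.2860 × 1620 × (3.33/6.930) = 222.6 m³/day.

223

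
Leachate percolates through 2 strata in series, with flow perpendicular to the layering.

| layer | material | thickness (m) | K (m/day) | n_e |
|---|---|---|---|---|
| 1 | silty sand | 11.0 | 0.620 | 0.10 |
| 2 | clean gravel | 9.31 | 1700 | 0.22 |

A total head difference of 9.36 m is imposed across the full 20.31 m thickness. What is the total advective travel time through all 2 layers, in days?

With flow normal to the layers, continuity requires the same specific discharge q through every layer.
Σ(b_i/K_i) = 11.0/0.620 + 9.31/1700 = 17.75 d.
q = Δh / Σ(b_i/K_i) = 9.36 / 17.75 = 0.5274 m/day.
In each layer the seepage velocity is v_i = q/n_i, so the layer transit time is t_i = b_i·n_i / q:
  layer 1 (silty sand): t_1 = 11.0 × 0.10 / 0.5274 = 2.086 d
  layer 2 (clean gravel): t_2 = 9.31 × 0.22 / 0.5274 = 3.884 d
Total t = Σ t_i = 5.969 days.

5.97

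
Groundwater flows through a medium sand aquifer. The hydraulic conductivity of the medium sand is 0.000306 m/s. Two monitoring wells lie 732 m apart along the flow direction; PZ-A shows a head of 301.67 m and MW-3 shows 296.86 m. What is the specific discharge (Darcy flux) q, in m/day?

Convert K: 0.000306 m/s × 86400 = 26.44 m/day.
Hydraulic gradient i = (301.67 − 296.86) / 732 = 4.81 / 732 = 0.006571.
Specific discharge q = K · i = 26.44 × 0.006571 = 0.1737 m/day.

0.174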